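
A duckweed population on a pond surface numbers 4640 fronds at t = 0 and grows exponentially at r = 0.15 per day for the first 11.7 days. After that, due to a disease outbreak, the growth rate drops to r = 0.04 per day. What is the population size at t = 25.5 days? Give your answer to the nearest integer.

46605 fronds

Phase 1: N(11.7) = 4640·e^(0.15×11.7) = 4640·e^1.755 = 26835.2.
Phase 2 runs for 25.5 − 11.7 = 13.8 days at r = 0.04.
N(25.5) = 26835.2·e^(0.04×13.8) = 26835.2·e^0.552 = 46605.3.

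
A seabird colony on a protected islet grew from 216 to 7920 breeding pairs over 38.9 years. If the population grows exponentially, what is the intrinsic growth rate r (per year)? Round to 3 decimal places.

0.093 per year

From N(t) = N₀·e^(rt): e^(r·38.9) = 7920/216 = 36.667.
r·38.9 = ln(36.667) = 3.6019, so r = 3.6019/38.9 = 0.092593.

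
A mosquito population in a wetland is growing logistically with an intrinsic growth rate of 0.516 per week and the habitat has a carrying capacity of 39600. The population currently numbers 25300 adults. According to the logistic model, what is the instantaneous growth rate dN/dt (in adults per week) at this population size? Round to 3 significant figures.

4710 adults per week

dN/dt = rN(1 − N/K) = 0.516 × 25300 × (1 − 25300/39600).
1 − 25300/39600 = 0.36111; dN/dt = 0.516 × 25300 × 0.36111 = 4714.2.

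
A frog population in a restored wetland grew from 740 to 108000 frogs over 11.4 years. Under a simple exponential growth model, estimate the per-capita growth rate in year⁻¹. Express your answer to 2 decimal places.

0.44 per year

From N(t) = N₀·e^(rt): e^(r·11.4) = 108000/740 = 145.95.
r·11.4 = ln(145.95) = 4.9832, so r = 4.9832/11.4 = 0.43713.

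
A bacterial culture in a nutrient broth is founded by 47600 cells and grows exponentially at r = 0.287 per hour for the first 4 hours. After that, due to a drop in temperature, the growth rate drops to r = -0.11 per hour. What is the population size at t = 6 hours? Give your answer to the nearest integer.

Phase 1: N(4) = 47600·e^(0.287×4) = 47600·e^1.148 = 150030.
Phase 2 runs for 6 − 4 = 2 hours at r = -0.11.
N(6) = 150030·e^(-0.11×2) = 150030·e^-0.22 = 120402.

120402 cells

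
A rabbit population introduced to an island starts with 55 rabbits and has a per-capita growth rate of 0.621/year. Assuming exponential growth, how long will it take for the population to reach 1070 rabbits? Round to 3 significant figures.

Set N₀·e^(rt) = 1070: e^(0.621·t) = 1070/55 = 19.455.
0.621·t = ln(19.455) = 2.9681, so t = 2.9681/0.621 = 4.7795.

4.78 years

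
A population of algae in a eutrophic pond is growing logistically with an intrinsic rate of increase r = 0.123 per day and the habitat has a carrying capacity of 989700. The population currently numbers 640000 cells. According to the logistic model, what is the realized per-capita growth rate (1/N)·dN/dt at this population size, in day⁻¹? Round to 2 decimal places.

0.04 per day

(1/N)·dN/dt = r(1 − N/K) = 0.123 × (1 − 640000/989700).
= 0.123 × 0.35334 = 0.043461.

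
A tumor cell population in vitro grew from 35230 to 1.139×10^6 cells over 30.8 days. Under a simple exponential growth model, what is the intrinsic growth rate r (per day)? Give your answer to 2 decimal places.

0.11 per day

From N(t) = N₀·e^(rt): e^(r·30.8) = 1.139×10^6/35230 = 32.33.
r·30.8 = ln(32.33) = 3.476, so r = 3.476/30.8 = 0.11286.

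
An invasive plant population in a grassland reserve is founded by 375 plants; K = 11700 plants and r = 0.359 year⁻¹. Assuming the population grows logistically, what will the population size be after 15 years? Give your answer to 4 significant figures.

A = (K − N₀)/N₀ = (11700 − 375)/375 = 30.2.
N(t) = K/(1 + A·e^(−rt)) = 11700/(1 + 30.2×e^(−0.359×15)).
e^(−5.385) = 0.0045848; denominator = 1 + 30.2×0.0045848 = 1.1385.
N = 11700/1.1385 = 10277.

10280 plants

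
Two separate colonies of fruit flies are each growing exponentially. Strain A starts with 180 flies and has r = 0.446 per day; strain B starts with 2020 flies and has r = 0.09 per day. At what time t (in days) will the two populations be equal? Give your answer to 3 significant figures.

Set 180·e^(0.446t) = 2020·e^(0.09t).
e^((0.446 − 0.09)t) = 2020/180 → e^(0.356·t) = 11.222.
0.356·t = ln(11.222) = 2.4179, so t = 2.4179/0.356 = 6.7918.

6.79 days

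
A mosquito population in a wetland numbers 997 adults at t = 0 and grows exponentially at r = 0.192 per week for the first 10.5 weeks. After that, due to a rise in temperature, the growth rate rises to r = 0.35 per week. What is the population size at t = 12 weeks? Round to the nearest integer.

Phase 1: N(10.5) = 997·e^(0.192×10.5) = 997·e^2.016 = 7485.71.
Phase 2 runs for 12 − 10.5 = 1.5 weeks at r = 0.35.
N(12) = 7485.71·e^(0.35×1.5) = 7485.71·e^0.525 = 12654.3.

12654 adults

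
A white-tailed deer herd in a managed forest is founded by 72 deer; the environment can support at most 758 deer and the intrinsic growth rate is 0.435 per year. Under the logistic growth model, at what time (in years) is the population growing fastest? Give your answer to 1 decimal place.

5.2 years

Logistic growth is fastest at N = K/2 = 379.
A = (K − N₀)/N₀ = 9.5278. Set K/(1 + A·e^(−rt)) = K/2 → A·e^(−rt) = 1.
e^(−0.435t) = 1/9.5278 = 0.104956, so t = ln(9.5278)/0.435 = 2.2542/0.435 = 5.1821.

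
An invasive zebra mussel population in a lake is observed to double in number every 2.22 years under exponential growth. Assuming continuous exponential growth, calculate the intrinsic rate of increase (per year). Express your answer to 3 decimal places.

0.312 per year

r = ln(2)/t_d = 0.6931/2.22 = 0.31223.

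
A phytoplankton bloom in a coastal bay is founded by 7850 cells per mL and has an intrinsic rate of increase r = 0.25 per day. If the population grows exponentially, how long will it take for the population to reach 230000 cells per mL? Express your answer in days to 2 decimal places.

13.51 days

Set N₀·e^(rt) = 230000: e^(0.25·t) = 230000/7850 = 29.299.
0.25·t = ln(29.299) = 3.3776, so t = 3.3776/0.25 = 13.51.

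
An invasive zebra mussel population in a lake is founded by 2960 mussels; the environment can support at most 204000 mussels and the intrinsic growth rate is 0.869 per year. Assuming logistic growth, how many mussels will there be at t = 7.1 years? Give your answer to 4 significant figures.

A = (K − N₀)/N₀ = (204000 − 2960)/2960 = 67.919.
N(t) = K/(1 + A·e^(−rt)) = 204000/(1 + 67.919×e^(−0.869×7.1)).
e^(−6.17) = 0.0020914; denominator = 1 + 67.919×0.0020914 = 1.142.
N = 204000/1.142 = 178626.

178600 mussels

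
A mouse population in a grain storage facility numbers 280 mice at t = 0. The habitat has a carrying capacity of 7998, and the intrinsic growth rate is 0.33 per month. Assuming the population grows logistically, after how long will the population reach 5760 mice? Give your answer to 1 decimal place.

12.9 months

A = (K − N₀)/N₀ = (7998 − 280)/280 = 27.564.
Solve 7998/(1 + 27.564·e^(−0.33t)) = 5760: 1 + 27.564·e^(−0.33t) = 1.3885, so e^(−0.33t) = 0.0140958.
−0.33·t = ln(0.0140958) = -4.2619, so t = 4.2619/0.33 = 12.915.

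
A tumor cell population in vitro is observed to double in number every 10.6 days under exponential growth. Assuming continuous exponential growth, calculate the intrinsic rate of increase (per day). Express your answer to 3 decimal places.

0.065 per day

r = ln(2)/t_d = 0.6931/10.6 = 0.065391.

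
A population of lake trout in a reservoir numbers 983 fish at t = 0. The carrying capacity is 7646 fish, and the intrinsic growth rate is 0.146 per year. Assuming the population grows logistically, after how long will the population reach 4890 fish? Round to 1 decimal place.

17.0 years

A = (K − N₀)/N₀ = (7646 − 983)/983 = 6.7782.
Solve 7646/(1 + 6.7782·e^(−0.146t)) = 4890: 1 + 6.7782·e^(−0.146t) = 1.5636, so e^(−0.146t) = 0.0831484.
−0.146·t = ln(0.0831484) = -2.4871, so t = 2.4871/0.146 = 17.035.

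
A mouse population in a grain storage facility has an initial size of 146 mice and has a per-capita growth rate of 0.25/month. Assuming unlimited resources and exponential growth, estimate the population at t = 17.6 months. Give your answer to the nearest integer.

N(t) = N₀·e^(rt) = 146 × e^(0.25×17.6) = 146 × e^4.4.
e^4.4 ≈ 81.451, so N ≈ 146 × 81.451 = 11891.8.

11892 mice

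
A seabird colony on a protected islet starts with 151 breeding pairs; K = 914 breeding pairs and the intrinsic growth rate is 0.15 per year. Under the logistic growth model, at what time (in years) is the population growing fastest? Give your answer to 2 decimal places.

Logistic growth is fastest at N = K/2 = 457.
A = (K − N₀)/N₀ = 5.053. Set K/(1 + A·e^(−rt)) = K/2 → A·e^(−rt) = 1.
e^(−0.15t) = 1/5.053 = 0.197903, so t = ln(5.053)/0.15 = 1.62/0.15 = 10.8.

10.80 years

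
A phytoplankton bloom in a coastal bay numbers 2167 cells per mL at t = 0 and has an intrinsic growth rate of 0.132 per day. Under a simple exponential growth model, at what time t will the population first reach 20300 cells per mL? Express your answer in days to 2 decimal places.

16.95 days

Set N₀·e^(rt) = 20300: e^(0.132·t) = 20300/2167 = 9.3678.
0.132·t = ln(9.3678) = 2.2373, so t = 2.2373/0.132 = 16.949.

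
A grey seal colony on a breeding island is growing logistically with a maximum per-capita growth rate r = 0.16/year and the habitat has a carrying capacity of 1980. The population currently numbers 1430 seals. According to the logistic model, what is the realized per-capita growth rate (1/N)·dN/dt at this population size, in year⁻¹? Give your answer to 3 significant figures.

0.0444 per year

(1/N)·dN/dt = r(1 − N/K) = 0.16 × (1 − 1430/1980).
= 0.16 × 0.27778 = 0.044444.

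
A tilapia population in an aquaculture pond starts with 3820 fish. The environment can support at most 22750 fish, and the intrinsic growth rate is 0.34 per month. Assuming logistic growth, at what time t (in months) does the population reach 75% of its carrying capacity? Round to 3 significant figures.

A = (K − N₀)/N₀ = (22750 − 3820)/3820 = 4.9555.
Solve 22750/(1 + 4.9555·e^(−0.34t)) = 17062.5: 1 + 4.9555·e^(−0.34t) = 1.3333, so e^(−0.34t) = 0.0672654.
−0.34·t = ln(0.0672654) = -2.6991, so t = 2.6991/0.34 = 7.9386.

7.94 months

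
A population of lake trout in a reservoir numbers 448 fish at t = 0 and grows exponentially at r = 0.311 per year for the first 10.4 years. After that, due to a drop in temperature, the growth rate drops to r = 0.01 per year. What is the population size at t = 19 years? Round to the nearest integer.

Phase 1: N(10.4) = 448·e^(0.311×10.4) = 448·e^3.234 = 11375.2.
Phase 2 runs for 19 − 10.4 = 8.6 years at r = 0.01.
N(19) = 11375.2·e^(0.01×8.6) = 11375.2·e^0.086 = 12396.8.

12397 fish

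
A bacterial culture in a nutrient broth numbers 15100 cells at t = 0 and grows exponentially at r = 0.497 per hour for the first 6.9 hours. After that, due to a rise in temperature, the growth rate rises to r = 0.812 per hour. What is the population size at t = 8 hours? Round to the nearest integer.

1138190 cells

Phase 1: N(6.9) = 15100·e^(0.497×6.9) = 15100·e^3.429 = 465911.
Phase 2 runs for 8 − 6.9 = 1.1 hours at r = 0.812.
N(8) = 465911·e^(0.812×1.1) = 465911·e^0.8932 = 1.13819×10^6.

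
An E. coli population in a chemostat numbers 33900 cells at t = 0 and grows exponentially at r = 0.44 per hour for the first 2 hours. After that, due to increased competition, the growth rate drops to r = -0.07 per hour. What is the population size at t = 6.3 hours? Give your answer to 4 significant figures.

60490 cells

Phase 1: N(2) = 33900·e^(0.44×2) = 33900·e^0.88 = 81729.5.
Phase 2 runs for 6.3 − 2 = 4.3 hours at r = -0.07.
N(6.3) = 81729.5·e^(-0.07×4.3) = 81729.5·e^-0.301 = 60486.2.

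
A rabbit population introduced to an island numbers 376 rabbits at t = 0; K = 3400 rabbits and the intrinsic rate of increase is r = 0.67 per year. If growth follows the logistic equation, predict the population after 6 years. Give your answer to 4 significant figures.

2971 rabbits

A = (K − N₀)/N₀ = (3400 − 376)/376 = 8.0426.
N(t) = K/(1 + A·e^(−rt)) = 3400/(1 + 8.0426×e^(−0.67×6)).
e^(−4.02) = 0.017953; denominator = 1 + 8.0426×0.017953 = 1.1444.
N = 3400/1.1444 = 2971.02.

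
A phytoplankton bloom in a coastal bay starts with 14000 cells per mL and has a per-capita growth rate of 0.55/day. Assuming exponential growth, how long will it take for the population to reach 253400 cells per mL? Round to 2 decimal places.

5.27 days

Set N₀·e^(rt) = 253400: e^(0.55·t) = 253400/14000 = 18.1.
0.55·t = ln(18.1) = 2.8959, so t = 2.8959/0.55 = 5.2653.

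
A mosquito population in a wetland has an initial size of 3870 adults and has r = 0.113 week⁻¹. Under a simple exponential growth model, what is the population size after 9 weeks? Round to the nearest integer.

N(t) = N₀·e^(rt) = 3870 × e^(0.113×9) = 3870 × e^1.017.
e^1.017 ≈ 2.7649, so N ≈ 3870 × 2.7649 = 10700.1.

10700 adults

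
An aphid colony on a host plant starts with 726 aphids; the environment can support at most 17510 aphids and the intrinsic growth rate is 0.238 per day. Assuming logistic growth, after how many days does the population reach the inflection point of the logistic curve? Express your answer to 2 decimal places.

Logistic growth is fastest at N = K/2 = 8755.
A = (K − N₀)/N₀ = 23.118. Set K/(1 + A·e^(−rt)) = K/2 → A·e^(−rt) = 1.
e^(−0.238t) = 1/23.118 = 0.0432555, so t = ln(23.118)/0.238 = 3.1406/0.238 = 13.196.

13.20 days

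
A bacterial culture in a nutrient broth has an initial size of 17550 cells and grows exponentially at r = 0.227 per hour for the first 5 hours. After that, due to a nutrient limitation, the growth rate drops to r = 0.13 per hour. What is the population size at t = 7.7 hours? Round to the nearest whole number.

77560 cells

Phase 1: N(5) = 17550·e^(0.227×5) = 17550·e^1.135 = 54601.1.
Phase 2 runs for 7.7 − 5 = 2.7 hours at r = 0.13.
N(7.7) = 54601.1·e^(0.13×2.7) = 54601.1·e^0.351 = 77560.2.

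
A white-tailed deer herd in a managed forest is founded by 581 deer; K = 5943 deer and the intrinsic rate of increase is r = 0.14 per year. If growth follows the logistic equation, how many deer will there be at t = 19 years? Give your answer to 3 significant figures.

3610 deer

A = (K − N₀)/N₀ = (5943 − 581)/581 = 9.2289.
N(t) = K/(1 + A·e^(−rt)) = 5943/(1 + 9.2289×e^(−0.14×19)).
e^(−2.66) = 0.069948; denominator = 1 + 9.2289×0.069948 = 1.6455.
N = 5943/1.6455 = 3611.57.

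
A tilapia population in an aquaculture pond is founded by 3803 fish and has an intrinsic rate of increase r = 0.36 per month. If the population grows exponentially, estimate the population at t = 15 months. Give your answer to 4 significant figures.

N(t) = N₀·e^(rt) = 3803 × e^(0.36×15) = 3803 × e^5.4.
e^5.4 ≈ 221.41, so N ≈ 3803 × 221.41 = 842009.

842000 fish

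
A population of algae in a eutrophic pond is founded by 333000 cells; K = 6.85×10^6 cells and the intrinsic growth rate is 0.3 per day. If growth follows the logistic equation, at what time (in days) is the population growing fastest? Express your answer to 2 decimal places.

9.91 days

Logistic growth is fastest at N = K/2 = 3.425×10^6.
A = (K − N₀)/N₀ = 19.571. Set K/(1 + A·e^(−rt)) = K/2 → A·e^(−rt) = 1.
e^(−0.3t) = 1/19.571 = 0.0510971, so t = ln(19.571)/0.3 = 2.974/0.3 = 9.9134.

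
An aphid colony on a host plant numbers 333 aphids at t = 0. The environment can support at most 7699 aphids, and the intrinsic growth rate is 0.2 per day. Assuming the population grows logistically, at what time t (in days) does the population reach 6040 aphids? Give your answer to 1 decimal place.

A = (K − N₀)/N₀ = (7699 − 333)/333 = 22.12.
Solve 7699/(1 + 22.12·e^(−0.2t)) = 6040: 1 + 22.12·e^(−0.2t) = 1.2747, so e^(−0.2t) = 0.0124172.
−0.2·t = ln(0.0124172) = -4.3887, so t = 4.3887/0.2 = 21.943.

21.9 days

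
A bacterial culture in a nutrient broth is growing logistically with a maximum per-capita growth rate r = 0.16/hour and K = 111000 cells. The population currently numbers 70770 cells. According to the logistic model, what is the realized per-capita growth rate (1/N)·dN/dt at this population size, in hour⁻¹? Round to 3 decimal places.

0.058 per hour

(1/N)·dN/dt = r(1 − N/K) = 0.16 × (1 − 70770/111000).
= 0.16 × 0.36243 = 0.057989.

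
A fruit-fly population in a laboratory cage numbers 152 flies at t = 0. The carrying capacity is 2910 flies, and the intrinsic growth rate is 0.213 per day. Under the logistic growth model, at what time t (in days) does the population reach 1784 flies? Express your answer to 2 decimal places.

15.77 days

A = (K − N₀)/N₀ = (2910 − 152)/152 = 18.145.
Solve 2910/(1 + 18.145·e^(−0.213t)) = 1784: 1 + 18.145·e^(−0.213t) = 1.6312, so e^(−0.213t) = 0.0347851.
−0.213·t = ln(0.0347851) = -3.3586, so t = 3.3586/0.213 = 15.768.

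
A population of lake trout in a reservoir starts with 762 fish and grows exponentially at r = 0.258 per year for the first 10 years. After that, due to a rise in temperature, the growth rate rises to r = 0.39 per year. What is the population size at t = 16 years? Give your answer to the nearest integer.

Phase 1: N(10) = 762·e^(0.258×10) = 762·e^2.58 = 10056.2.
Phase 2 runs for 16 − 10 = 6 years at r = 0.39.
N(16) = 10056.2·e^(0.39×6) = 10056.2·e^2.34 = 104396.

104396 fish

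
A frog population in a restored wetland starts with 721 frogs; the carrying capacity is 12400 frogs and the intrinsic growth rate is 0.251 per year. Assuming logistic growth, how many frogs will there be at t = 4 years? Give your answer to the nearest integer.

1788 frogs

A = (K − N₀)/N₀ = (12400 − 721)/721 = 16.198.
N(t) = K/(1 + A·e^(−rt)) = 12400/(1 + 16.198×e^(−0.251×4)).
e^(−1.004) = 0.36641; denominator = 1 + 16.198×0.36641 = 6.9352.
N = 12400/6.9352 = 1787.97.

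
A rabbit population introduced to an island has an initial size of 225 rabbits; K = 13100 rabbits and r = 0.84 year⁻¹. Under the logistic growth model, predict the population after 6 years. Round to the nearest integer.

A = (K − N₀)/N₀ = (13100 − 225)/225 = 57.222.
N(t) = K/(1 + A·e^(−rt)) = 13100/(1 + 57.222×e^(−0.84×6)).
e^(−5.04) = 0.0064737; denominator = 1 + 57.222×0.0064737 = 1.3704.
N = 13100/1.3704 = 9558.96.

9559 rabbits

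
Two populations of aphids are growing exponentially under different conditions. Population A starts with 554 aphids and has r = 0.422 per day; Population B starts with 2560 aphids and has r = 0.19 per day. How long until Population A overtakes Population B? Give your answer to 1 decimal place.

Set 554·e^(0.422t) = 2560·e^(0.19t).
e^((0.422 − 0.19)t) = 2560/554 → e^(0.232·t) = 4.6209.
0.232·t = ln(4.6209) = 1.5306, so t = 1.5306/0.232 = 6.5974.

6.6 days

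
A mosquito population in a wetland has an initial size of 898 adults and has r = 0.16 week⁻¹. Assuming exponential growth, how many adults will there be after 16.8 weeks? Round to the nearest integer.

13203 adults

N(t) = N₀·e^(rt) = 898 × e^(0.16×16.8) = 898 × e^2.688.
e^2.688 ≈ 14.702, so N ≈ 898 × 14.702 = 13202.6.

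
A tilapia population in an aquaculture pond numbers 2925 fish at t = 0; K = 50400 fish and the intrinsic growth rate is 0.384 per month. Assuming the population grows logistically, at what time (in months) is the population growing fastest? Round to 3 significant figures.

7.26 months

Logistic growth is fastest at N = K/2 = 25200.
A = (K − N₀)/N₀ = 16.231. Set K/(1 + A·e^(−rt)) = K/2 → A·e^(−rt) = 1.
e^(−0.384t) = 1/16.231 = 0.0616114, so t = ln(16.231)/0.384 = 2.7869/0.384 = 7.2576.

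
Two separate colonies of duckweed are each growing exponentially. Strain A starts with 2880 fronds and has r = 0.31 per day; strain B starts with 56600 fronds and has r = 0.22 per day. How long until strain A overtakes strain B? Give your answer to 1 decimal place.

Set 2880·e^(0.31t) = 56600·e^(0.22t).
e^((0.31 − 0.22)t) = 56600/2880 → e^(0.09·t) = 19.653.
0.09·t = ln(19.653) = 2.9782, so t = 2.9782/0.09 = 33.091.

33.1 days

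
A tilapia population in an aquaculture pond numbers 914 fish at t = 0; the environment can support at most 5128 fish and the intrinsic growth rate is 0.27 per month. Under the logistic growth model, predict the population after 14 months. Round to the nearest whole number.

A = (K − N₀)/N₀ = (5128 − 914)/914 = 4.6105.
N(t) = K/(1 + A·e^(−rt)) = 5128/(1 + 4.6105×e^(−0.27×14)).
e^(−3.78) = 0.022823; denominator = 1 + 4.6105×0.022823 = 1.1052.
N = 5128/1.1052 = 4639.78.

4640 fish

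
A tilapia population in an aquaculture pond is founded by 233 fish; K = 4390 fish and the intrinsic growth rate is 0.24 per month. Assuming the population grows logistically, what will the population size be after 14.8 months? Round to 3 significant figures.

2900 fish

A = (K − N₀)/N₀ = (4390 − 233)/233 = 17.841.
N(t) = K/(1 + A·e^(−rt)) = 4390/(1 + 17.841×e^(−0.24×14.8)).
e^(−3.552) = 0.028667; denominator = 1 + 17.841×0.028667 = 1.5115.
N = 4390/1.5115 = 2904.48.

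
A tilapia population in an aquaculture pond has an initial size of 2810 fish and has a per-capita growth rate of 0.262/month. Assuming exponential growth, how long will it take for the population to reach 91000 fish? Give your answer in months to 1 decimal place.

13.3 months

Set N₀·e^(rt) = 91000: e^(0.262·t) = 91000/2810 = 32.384.
0.262·t = ln(32.384) = 3.4777, so t = 3.4777/0.262 = 13.274.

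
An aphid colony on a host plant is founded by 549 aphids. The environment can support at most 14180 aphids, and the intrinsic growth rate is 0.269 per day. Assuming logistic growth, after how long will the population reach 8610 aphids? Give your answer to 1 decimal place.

A = (K − N₀)/N₀ = (14180 − 549)/549 = 24.829.
Solve 14180/(1 + 24.829·e^(−0.269t)) = 8610: 1 + 24.829·e^(−0.269t) = 1.6469, so e^(−0.269t) = 0.0260553.
−0.269·t = ln(0.0260553) = -3.6475, so t = 3.6475/0.269 = 13.56.

13.6 days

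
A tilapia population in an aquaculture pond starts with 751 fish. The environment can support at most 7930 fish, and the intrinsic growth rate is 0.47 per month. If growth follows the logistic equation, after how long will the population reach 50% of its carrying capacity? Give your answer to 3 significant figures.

4.80 months

A = (K − N₀)/N₀ = (7930 − 751)/751 = 9.5593.
Solve 7930/(1 + 9.5593·e^(−0.47t)) = 3965: 1 + 9.5593·e^(−0.47t) = 2, so e^(−0.47t) = 0.104611.
−0.47·t = ln(0.104611) = -2.2575, so t = 2.2575/0.47 = 4.8032.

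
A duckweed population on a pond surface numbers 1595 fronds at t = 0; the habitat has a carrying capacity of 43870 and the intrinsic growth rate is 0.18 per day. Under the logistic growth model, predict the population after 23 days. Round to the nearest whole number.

A = (K − N₀)/N₀ = (43870 − 1595)/1595 = 26.505.
N(t) = K/(1 + A·e^(−rt)) = 43870/(1 + 26.505×e^(−0.18×23)).
e^(−4.14) = 0.015923; denominator = 1 + 26.505×0.015923 = 1.422.
N = 43870/1.422 = 30850.3.

30850 fronds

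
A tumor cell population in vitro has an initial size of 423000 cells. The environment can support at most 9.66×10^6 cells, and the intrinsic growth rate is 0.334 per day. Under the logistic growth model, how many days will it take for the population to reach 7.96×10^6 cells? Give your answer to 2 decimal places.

A = (K − N₀)/N₀ = (9.66×10^6 − 423000)/423000 = 21.837.
Solve 9.66×10^6/(1 + 21.837·e^(−0.334t)) = 7.96×10^6: 1 + 21.837·e^(−0.334t) = 1.2136, so e^(−0.334t) = 0.00978014.
−0.334·t = ln(0.00978014) = -4.6274, so t = 4.6274/0.334 = 13.854.

13.85 days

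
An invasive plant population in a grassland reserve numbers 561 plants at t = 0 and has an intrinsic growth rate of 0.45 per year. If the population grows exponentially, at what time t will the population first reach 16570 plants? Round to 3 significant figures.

Set N₀·e^(rt) = 16570: e^(0.45·t) = 16570/561 = 29.537.
0.45·t = ln(29.537) = 3.3856, so t = 3.3856/0.45 = 7.5236.

7.52 years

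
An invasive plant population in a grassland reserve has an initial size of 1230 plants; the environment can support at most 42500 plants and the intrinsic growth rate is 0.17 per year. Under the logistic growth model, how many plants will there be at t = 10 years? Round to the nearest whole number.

5961 plants

A = (K − N₀)/N₀ = (42500 − 1230)/1230 = 33.553.
N(t) = K/(1 + A·e^(−rt)) = 42500/(1 + 33.553×e^(−0.17×10)).
e^(−1.7) = 0.18268; denominator = 1 + 33.553×0.18268 = 7.1296.
N = 42500/7.1296 = 5961.1.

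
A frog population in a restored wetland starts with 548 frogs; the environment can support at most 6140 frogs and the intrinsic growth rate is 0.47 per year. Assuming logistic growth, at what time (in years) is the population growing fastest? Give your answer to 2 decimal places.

Logistic growth is fastest at N = K/2 = 3070.
A = (K − N₀)/N₀ = 10.204. Set K/(1 + A·e^(−rt)) = K/2 → A·e^(−rt) = 1.
e^(−0.47t) = 1/10.204 = 0.0979971, so t = ln(10.204)/0.47 = 2.3228/0.47 = 4.9422.

4.94 years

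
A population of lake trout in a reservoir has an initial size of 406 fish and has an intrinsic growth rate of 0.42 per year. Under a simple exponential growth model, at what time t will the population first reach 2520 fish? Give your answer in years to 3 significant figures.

Set N₀·e^(rt) = 2520: e^(0.42·t) = 2520/406 = 6.2069.
0.42·t = ln(6.2069) = 1.8257, so t = 1.8257/0.42 = 4.3468.

4.35 years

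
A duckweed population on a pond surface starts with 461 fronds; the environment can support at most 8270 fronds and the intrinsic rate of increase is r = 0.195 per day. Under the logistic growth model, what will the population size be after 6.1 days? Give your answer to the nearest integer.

1343 fronds

A = (K − N₀)/N₀ = (8270 − 461)/461 = 16.939.
N(t) = K/(1 + A·e^(−rt)) = 8270/(1 + 16.939×e^(−0.195×6.1)).
e^(−1.19) = 0.30437; denominator = 1 + 16.939×0.30437 = 6.1559.
N = 8270/6.1559 = 1343.44.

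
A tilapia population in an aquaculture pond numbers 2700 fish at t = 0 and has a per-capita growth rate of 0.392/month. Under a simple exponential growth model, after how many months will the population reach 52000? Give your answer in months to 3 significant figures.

Set N₀·e^(rt) = 52000: e^(0.392·t) = 52000/2700 = 19.259.
0.392·t = ln(19.259) = 2.958, so t = 2.958/0.392 = 7.5459.

7.55 months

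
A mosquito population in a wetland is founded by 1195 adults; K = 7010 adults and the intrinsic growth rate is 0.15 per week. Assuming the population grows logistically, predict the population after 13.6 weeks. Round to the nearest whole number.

4293 adults

A = (K − N₀)/N₀ = (7010 − 1195)/1195 = 4.8661.
N(t) = K/(1 + A·e^(−rt)) = 7010/(1 + 4.8661×e^(−0.15×13.6)).
e^(−2.04) = 0.13003; denominator = 1 + 4.8661×0.13003 = 1.6327.
N = 7010/1.6327 = 4293.41.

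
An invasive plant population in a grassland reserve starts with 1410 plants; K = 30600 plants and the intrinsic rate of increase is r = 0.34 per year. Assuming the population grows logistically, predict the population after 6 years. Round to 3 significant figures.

A = (K − N₀)/N₀ = (30600 − 1410)/1410 = 20.702.
N(t) = K/(1 + A·e^(−rt)) = 30600/(1 + 20.702×e^(−0.34×6)).
e^(−2.04) = 0.13003; denominator = 1 + 20.702×0.13003 = 3.6919.
N = 30600/3.6919 = 8288.48.

8290 plants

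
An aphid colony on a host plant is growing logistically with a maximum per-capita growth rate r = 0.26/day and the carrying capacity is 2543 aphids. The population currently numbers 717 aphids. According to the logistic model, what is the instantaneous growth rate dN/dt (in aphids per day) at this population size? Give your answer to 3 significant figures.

134 aphids per day

dN/dt = rN(1 − N/K) = 0.26 × 717 × (1 − 717/2543).
1 − 717/2543 = 0.71805; dN/dt = 0.26 × 717 × 0.71805 = 133.86.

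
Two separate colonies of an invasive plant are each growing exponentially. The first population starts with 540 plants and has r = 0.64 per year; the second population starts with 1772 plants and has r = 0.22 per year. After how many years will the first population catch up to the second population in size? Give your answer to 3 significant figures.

2.83 years

Set 540·e^(0.64t) = 1772·e^(0.22t).
e^((0.64 − 0.22)t) = 1772/540 → e^(0.42·t) = 3.2815.
0.42·t = ln(3.2815) = 1.1883, so t = 1.1883/0.42 = 2.8293.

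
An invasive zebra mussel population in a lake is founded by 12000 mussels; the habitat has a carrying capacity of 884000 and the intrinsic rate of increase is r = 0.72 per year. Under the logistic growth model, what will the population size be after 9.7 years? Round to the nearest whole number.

828233 mussels

A = (K − N₀)/N₀ = (884000 − 12000)/12000 = 72.667.
N(t) = K/(1 + A·e^(−rt)) = 884000/(1 + 72.667×e^(−0.72×9.7)).
e^(−6.984) = 0.00092659; denominator = 1 + 72.667×0.00092659 = 1.0673.
N = 884000/1.0673 = 828233.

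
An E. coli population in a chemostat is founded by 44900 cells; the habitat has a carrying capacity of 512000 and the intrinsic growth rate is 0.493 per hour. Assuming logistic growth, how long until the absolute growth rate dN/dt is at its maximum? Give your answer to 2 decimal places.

4.75 hours

Logistic growth is fastest at N = K/2 = 256000.
A = (K − N₀)/N₀ = 10.403. Set K/(1 + A·e^(−rt)) = K/2 → A·e^(−rt) = 1.
e^(−0.493t) = 1/10.403 = 0.096125, so t = ln(10.403)/0.493 = 2.3421/0.493 = 4.7507.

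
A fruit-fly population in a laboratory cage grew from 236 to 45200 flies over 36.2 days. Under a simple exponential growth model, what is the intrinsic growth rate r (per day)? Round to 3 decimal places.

0.145 per day

From N(t) = N₀·e^(rt): e^(r·36.2) = 45200/236 = 191.53.
r·36.2 = ln(191.53) = 5.255, so r = 5.255/36.2 = 0.14517.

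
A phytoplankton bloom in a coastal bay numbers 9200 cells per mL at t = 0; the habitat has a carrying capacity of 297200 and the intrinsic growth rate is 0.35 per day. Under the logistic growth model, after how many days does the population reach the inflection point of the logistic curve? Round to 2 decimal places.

Logistic growth is fastest at N = K/2 = 148600.
A = (K − N₀)/N₀ = 31.304. Set K/(1 + A·e^(−rt)) = K/2 → A·e^(−rt) = 1.
e^(−0.35t) = 1/31.304 = 0.0319444, so t = ln(31.304)/0.35 = 3.4438/0.35 = 9.8393.

9.84 days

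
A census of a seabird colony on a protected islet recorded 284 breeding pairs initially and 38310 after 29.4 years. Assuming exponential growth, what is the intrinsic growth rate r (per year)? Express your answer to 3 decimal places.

0.167 per year

From N(t) = N₀·e^(rt): e^(r·29.4) = 38310/284 = 134.89.
r·29.4 = ln(134.89) = 4.9045, so r = 4.9045/29.4 = 0.16682.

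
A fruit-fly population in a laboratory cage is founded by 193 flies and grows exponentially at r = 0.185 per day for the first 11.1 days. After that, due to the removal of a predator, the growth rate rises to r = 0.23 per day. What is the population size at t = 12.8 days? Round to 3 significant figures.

2220 flies

Phase 1: N(11.1) = 193·e^(0.185×11.1) = 193·e^2.054 = 1504.46.
Phase 2 runs for 12.8 − 11.1 = 1.7 days at r = 0.23.
N(12.8) = 1504.46·e^(0.23×1.7) = 1504.46·e^0.391 = 2224.28.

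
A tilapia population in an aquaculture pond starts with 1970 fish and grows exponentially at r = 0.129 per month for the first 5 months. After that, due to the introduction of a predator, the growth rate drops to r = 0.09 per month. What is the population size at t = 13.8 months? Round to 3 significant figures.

Phase 1: N(5) = 1970·e^(0.129×5) = 1970·e^0.645 = 3754.79.
Phase 2 runs for 13.8 − 5 = 8.8 months at r = 0.09.
N(13.8) = 3754.79·e^(0.09×8.8) = 3754.79·e^0.792 = 8289.86.

8290 fish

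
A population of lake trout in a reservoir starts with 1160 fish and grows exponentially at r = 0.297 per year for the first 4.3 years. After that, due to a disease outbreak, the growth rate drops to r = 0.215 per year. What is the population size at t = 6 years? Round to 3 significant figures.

6000 fish

Phase 1: N(4.3) = 1160·e^(0.297×4.3) = 1160·e^1.277 = 4160.02.
Phase 2 runs for 6 − 4.3 = 1.7 years at r = 0.215.
N(6) = 4160.02·e^(0.215×1.7) = 4160.02·e^0.3655 = 5995.56.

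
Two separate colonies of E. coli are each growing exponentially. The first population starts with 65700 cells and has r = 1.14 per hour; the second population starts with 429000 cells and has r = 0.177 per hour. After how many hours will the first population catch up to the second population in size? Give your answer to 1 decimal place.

1.9 hours

Set 65700·e^(1.14t) = 429000·e^(0.177t).
e^((1.14 − 0.177)t) = 429000/65700 → e^(0.963·t) = 6.5297.
0.963·t = ln(6.5297) = 1.8764, so t = 1.8764/0.963 = 1.9485.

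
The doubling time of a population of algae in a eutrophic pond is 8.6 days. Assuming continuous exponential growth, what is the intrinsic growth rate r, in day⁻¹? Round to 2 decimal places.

0.08 per day

r = ln(2)/t_d = 0.6931/8.6 = 0.080599.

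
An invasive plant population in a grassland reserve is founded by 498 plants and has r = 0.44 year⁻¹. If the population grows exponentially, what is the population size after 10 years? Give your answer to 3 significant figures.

N(t) = N₀·e^(rt) = 498 × e^(0.44×10) = 498 × e^4.4.
e^4.4 ≈ 81.451, so N ≈ 498 × 81.451 = 40562.5.

40600 plants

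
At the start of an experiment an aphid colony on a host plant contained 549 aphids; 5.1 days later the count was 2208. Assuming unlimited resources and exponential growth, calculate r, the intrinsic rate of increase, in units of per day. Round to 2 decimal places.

From N(t) = N₀·e^(rt): e^(r·5.1) = 2208/549 = 4.0219.
r·5.1 = ln(4.0219) = 1.3917, so r = 1.3917/5.1 = 0.27289.

0.27 per day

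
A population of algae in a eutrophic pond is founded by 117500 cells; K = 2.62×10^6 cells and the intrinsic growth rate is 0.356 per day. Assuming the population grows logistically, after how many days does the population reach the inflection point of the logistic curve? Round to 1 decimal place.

Logistic growth is fastest at N = K/2 = 1.31×10^6.
A = (K − N₀)/N₀ = 21.298. Set K/(1 + A·e^(−rt)) = K/2 → A·e^(−rt) = 1.
e^(−0.356t) = 1/21.298 = 0.046953, so t = ln(21.298)/0.356 = 3.0586/0.356 = 8.5916.

8.6 days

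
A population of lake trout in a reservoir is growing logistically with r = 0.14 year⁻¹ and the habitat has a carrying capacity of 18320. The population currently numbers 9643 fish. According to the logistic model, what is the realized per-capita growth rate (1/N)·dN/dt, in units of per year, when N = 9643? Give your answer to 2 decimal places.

0.07 per year

(1/N)·dN/dt = r(1 − N/K) = 0.14 × (1 − 9643/18320).
= 0.14 × 0.47364 = 0.066309.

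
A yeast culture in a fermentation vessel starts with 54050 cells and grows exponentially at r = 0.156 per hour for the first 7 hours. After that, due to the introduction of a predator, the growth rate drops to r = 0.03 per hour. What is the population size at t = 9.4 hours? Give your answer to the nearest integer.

173107 cells

Phase 1: N(7) = 54050·e^(0.156×7) = 54050·e^1.092 = 161081.
Phase 2 runs for 9.4 − 7 = 2.4 hours at r = 0.03.
N(9.4) = 161081·e^(0.03×2.4) = 161081·e^0.072 = 173107.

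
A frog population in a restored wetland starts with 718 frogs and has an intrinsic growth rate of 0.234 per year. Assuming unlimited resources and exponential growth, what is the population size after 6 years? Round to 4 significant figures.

2923 frogs

N(t) = N₀·e^(rt) = 718 × e^(0.234×6) = 718 × e^1.404.
e^1.404 ≈ 4.0715, so N ≈ 718 × 4.0715 = 2923.3.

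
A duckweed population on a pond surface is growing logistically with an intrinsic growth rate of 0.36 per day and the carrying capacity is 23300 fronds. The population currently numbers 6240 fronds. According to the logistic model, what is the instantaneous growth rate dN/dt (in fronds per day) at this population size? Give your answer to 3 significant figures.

1640 fronds per day

dN/dt = rN(1 − N/K) = 0.36 × 6240 × (1 − 6240/23300).
1 − 6240/23300 = 0.73219; dN/dt = 0.36 × 6240 × 0.73219 = 1644.8.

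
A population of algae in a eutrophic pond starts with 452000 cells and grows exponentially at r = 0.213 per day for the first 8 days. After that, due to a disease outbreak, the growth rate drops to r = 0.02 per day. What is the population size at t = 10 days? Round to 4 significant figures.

Phase 1: N(8) = 452000·e^(0.213×8) = 452000·e^1.704 = 2.484141×10^6.
Phase 2 runs for 10 − 8 = 2 days at r = 0.02.
N(10) = 2.484141×10^6·e^(0.02×2) = 2.484141×10^6·e^0.04 = 2.585521×10^6.

2586000 cells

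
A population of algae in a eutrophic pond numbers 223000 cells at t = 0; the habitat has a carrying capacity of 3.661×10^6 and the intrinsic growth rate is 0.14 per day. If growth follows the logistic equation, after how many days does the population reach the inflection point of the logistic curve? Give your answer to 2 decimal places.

19.54 days

Logistic growth is fastest at N = K/2 = 1.8305×10^6.
A = (K − N₀)/N₀ = 15.417. Set K/(1 + A·e^(−rt)) = K/2 → A·e^(−rt) = 1.
e^(−0.14t) = 1/15.417 = 0.0648633, so t = ln(15.417)/0.14 = 2.7355/0.14 = 19.539.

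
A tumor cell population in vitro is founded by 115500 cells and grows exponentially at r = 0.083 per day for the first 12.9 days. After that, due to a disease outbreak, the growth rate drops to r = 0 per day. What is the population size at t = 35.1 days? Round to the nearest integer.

Phase 1: N(12.9) = 115500·e^(0.083×12.9) = 115500·e^1.071 = 336962.
Phase 2 runs for 35.1 − 12.9 = 22.2 days at r = 0.
N(35.1) = 336962·e^(0×22.2) = 336962·e^-0 = 336962.

336962 cells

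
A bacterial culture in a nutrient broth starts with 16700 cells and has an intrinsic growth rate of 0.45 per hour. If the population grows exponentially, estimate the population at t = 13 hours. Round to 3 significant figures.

5800000 cells

N(t) = N₀·e^(rt) = 16700 × e^(0.45×13) = 16700 × e^5.85.
e^5.85 ≈ 347.23, so N ≈ 16700 × 347.23 = 5.798814×10^6.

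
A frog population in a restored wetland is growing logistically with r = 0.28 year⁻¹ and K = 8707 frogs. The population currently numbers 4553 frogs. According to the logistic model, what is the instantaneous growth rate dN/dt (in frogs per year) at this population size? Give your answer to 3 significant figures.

608 frogs per year

dN/dt = rN(1 − N/K) = 0.28 × 4553 × (1 − 4553/8707).
1 − 4553/8707 = 0.47709; dN/dt = 0.28 × 4553 × 0.47709 = 608.21.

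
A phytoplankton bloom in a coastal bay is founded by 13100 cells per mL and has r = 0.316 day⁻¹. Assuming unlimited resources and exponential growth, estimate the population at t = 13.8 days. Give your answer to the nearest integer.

N(t) = N₀·e^(rt) = 13100 × e^(0.316×13.8) = 13100 × e^4.361.
e^4.361 ≈ 78.32, so N ≈ 13100 × 78.32 = 1.025989×10^6.

1025989 cells per mL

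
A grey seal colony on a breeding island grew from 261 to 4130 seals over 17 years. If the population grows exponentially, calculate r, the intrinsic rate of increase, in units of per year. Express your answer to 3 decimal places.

0.162 per year

From N(t) = N₀·e^(rt): e^(r·17) = 4130/261 = 15.824.
r·17 = ln(15.824) = 2.7615, so r = 2.7615/17 = 0.16244.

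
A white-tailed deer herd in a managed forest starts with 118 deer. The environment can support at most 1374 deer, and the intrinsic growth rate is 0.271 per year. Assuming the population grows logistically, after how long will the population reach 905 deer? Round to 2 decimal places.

A = (K − N₀)/N₀ = (1374 − 118)/118 = 10.644.
Solve 1374/(1 + 10.644·e^(−0.271t)) = 905: 1 + 10.644·e^(−0.271t) = 1.5182, so e^(−0.271t) = 0.0486874.
−0.271·t = ln(0.0486874) = -3.0223, so t = 3.0223/0.271 = 11.153.

11.15 years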